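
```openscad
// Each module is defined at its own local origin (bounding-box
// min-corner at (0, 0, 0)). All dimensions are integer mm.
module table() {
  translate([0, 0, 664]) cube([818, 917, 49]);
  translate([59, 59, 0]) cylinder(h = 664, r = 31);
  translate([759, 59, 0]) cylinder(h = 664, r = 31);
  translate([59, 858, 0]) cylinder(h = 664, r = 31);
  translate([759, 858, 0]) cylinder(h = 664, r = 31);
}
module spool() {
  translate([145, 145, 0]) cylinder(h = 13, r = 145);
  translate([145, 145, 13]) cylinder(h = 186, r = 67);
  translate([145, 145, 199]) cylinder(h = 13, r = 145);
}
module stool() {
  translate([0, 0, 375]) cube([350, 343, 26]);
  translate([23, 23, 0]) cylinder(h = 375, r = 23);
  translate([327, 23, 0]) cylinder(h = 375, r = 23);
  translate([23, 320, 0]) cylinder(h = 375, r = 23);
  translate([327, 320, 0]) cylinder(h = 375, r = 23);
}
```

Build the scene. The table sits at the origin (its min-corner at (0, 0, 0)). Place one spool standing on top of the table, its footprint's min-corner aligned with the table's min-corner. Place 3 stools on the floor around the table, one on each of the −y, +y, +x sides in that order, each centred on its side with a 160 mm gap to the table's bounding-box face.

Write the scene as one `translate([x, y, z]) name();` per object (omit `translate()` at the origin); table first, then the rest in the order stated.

table();
translate([0, 0, 713]) spool();
translate([234, -503, 0]) stool();
translate([234, 1077, 0]) stool();
translate([978, 287, 0]) stool();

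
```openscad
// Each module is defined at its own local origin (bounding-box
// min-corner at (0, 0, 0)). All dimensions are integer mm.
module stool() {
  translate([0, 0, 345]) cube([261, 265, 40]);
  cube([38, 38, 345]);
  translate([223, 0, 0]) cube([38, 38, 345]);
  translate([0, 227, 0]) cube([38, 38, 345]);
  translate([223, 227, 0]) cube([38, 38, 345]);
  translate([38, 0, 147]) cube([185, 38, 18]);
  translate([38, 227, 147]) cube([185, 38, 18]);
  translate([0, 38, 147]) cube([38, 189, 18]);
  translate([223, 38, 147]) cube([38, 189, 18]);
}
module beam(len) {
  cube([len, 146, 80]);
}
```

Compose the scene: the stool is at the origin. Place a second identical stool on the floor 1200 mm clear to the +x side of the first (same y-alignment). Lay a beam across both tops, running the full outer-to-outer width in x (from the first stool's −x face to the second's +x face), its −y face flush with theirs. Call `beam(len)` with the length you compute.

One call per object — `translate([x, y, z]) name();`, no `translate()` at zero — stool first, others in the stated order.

stool();
translate([1461, 0, 0]) stool();
translate([0, 0, 385]) beam(1722);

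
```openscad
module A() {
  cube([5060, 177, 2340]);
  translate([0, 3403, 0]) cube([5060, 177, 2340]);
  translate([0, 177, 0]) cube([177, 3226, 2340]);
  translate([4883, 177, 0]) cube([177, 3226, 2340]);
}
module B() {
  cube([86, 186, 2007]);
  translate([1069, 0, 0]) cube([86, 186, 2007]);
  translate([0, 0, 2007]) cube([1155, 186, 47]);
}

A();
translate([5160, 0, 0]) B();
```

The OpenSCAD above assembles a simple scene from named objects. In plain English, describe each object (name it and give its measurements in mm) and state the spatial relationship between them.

A is the wall frame of a small rectangular building: four walls, each 2340 mm tall and 177 mm thick, enclosing a footprint 5060 mm (x) by 3580 mm (y) outside-to-outside, with no floor or roof. The front and back walls (the −y and +y sides) span the full width; the two side walls fit between them.

B is a rectangular door frame: two vertical jambs of 86×186 mm section, 2007 mm tall, with a clear opening 983 mm wide between their inner faces. A header 47 mm tall and 186 mm deep lies on top of the jambs and spans the full outside width.

The door frame is on the floor beside the house frame on its +x side.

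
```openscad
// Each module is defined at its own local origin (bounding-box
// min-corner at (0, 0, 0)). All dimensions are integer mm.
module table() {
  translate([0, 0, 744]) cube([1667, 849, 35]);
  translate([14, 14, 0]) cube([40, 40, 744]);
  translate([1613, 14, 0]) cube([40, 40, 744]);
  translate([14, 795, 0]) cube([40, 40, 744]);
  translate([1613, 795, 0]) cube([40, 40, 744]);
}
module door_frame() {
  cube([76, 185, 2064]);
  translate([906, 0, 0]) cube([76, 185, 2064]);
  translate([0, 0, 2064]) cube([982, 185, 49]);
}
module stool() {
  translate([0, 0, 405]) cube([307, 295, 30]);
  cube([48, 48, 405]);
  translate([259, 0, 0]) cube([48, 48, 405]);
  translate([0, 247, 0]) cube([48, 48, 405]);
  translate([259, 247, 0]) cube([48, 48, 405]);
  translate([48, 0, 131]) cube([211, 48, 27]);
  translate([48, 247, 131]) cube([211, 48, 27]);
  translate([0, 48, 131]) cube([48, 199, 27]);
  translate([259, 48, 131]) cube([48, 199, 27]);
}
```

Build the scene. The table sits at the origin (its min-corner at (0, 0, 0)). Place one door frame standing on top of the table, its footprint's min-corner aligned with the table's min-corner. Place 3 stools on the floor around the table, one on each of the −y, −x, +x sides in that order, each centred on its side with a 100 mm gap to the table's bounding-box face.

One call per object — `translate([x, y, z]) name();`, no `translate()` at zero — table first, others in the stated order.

table();
translate([0, 0, 779]) door_frame();
translate([680, -395, 0]) stool();
translate([-407, 277, 0]) stool();
translate([1767, 277, 0]) stool();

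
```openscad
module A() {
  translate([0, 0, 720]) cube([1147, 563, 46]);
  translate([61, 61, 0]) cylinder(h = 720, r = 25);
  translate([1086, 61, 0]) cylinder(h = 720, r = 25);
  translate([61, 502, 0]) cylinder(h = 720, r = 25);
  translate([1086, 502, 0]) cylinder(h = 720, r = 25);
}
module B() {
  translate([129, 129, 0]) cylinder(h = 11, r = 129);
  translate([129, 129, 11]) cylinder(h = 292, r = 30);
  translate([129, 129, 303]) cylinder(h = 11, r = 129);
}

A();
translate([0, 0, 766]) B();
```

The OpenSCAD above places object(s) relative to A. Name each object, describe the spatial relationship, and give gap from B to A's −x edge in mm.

A is a table. B is a spool. The spool is on top of the table. The gap from the spool to the table's −x edge is 0 mm.

The spool's min-x is at 0; the table's min-x is 0; gap = 0 mm.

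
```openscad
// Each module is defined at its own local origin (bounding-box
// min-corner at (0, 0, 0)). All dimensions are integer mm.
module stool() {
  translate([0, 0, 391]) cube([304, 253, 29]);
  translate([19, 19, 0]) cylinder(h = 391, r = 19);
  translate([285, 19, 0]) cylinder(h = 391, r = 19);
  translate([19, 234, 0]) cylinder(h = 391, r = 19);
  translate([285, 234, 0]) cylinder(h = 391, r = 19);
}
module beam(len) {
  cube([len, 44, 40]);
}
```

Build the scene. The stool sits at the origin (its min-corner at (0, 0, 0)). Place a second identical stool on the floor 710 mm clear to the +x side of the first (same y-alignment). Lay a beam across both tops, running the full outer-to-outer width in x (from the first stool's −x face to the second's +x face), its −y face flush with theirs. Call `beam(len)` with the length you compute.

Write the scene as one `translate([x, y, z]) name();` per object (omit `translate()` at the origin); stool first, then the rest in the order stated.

stool();
translate([1014, 0, 0]) stool();
translate([0, 0, 420]) beam(1318);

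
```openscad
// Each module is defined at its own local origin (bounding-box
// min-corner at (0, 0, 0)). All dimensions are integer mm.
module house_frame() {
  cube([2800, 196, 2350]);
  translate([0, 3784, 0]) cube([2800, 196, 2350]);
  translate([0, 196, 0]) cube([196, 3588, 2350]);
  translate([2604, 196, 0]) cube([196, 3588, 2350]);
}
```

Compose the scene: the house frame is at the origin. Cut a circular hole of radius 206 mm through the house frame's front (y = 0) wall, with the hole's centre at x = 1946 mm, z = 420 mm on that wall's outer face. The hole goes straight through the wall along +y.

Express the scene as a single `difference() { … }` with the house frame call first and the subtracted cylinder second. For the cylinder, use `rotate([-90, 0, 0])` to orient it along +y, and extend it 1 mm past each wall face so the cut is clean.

difference() {
  house_frame();
  translate([1946, -1, 420]) rotate([-90, 0, 0]) cylinder(h = 198, r = 206);
}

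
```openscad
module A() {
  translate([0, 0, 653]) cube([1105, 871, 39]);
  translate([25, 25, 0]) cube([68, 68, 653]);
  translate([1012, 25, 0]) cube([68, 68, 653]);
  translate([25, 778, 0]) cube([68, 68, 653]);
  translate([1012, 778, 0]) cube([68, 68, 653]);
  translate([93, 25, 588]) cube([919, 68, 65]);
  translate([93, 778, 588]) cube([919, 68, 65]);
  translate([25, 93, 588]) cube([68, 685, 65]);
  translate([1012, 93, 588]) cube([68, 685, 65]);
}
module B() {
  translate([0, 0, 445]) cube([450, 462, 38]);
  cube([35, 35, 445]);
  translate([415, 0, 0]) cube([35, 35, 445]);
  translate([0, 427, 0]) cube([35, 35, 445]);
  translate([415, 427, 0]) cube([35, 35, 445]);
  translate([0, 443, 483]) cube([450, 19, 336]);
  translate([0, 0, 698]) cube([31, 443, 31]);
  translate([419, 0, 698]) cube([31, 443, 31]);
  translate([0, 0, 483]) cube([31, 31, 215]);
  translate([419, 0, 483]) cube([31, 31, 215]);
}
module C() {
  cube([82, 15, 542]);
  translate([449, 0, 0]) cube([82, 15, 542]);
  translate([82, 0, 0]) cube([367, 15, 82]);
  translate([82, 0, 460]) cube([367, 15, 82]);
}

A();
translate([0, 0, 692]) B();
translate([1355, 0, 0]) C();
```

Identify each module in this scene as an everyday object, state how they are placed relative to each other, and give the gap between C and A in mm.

A is a table. B is a chair. C is a picture frame. The chair is on top of the table. The picture frame is on the floor beside the table on its +x side. The gap between the picture frame and the table is 250 mm.

The picture frame's nearest face is 250 mm from the table's +x face.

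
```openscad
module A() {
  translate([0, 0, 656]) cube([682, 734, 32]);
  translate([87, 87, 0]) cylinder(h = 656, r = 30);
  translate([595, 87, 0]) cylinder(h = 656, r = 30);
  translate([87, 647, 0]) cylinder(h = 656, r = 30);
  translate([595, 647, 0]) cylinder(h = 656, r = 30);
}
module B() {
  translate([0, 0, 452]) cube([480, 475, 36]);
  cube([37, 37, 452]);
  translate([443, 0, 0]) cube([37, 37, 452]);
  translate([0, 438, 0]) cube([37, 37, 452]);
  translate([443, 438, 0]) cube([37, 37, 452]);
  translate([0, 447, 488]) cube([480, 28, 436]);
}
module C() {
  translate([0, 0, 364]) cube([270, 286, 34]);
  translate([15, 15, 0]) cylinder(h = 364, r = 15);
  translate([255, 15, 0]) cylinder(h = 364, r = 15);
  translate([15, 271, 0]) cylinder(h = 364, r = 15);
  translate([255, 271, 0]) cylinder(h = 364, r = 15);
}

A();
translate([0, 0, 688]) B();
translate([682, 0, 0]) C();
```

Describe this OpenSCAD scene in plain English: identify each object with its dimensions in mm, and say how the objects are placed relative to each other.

A is a table with a 682×734 mm rectangular top, 32 mm thick, top surface at z = 688 mm, supported by four round legs of 60 mm diameter, each leg's bounding box inset 57 mm from the nearest pair of top edges, running from the floor.

B is a chair: 480×475 mm seat, 36 mm thick, top at z = 488 mm, on four 37 mm square corner legs flush with the seat edges. A 28 mm thick backrest slab spans the full seat width, extending 436 mm above the seat top, its back face flush with the seat's +y edge.

C is a four-legged stool. The seat is a 270×286×34 mm slab whose top surface is at z = 398 mm; four round legs, each 30 mm in diameter, run from the floor (z = 0) to the underside of the seat, each leg's axis is inset half a diameter from the nearest pair of seat edges (so the leg's bounding box is flush with the corner).

The chair is on top of the table. The stool is against the table's +x side, with their −y faces flush.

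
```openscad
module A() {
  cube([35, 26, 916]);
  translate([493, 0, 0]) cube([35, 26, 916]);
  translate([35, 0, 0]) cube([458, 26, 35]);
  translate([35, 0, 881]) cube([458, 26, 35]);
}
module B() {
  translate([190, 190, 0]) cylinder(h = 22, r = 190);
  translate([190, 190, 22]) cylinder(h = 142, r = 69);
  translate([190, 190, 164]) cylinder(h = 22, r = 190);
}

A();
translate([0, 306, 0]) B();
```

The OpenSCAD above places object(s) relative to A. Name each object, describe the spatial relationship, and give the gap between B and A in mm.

A is a picture frame. B is a spool. The spool is on the floor beside the picture frame on its +y side. The gap between the spool and the picture frame is 280 mm.

The spool's nearest face is 280 mm from the picture frame's +y face.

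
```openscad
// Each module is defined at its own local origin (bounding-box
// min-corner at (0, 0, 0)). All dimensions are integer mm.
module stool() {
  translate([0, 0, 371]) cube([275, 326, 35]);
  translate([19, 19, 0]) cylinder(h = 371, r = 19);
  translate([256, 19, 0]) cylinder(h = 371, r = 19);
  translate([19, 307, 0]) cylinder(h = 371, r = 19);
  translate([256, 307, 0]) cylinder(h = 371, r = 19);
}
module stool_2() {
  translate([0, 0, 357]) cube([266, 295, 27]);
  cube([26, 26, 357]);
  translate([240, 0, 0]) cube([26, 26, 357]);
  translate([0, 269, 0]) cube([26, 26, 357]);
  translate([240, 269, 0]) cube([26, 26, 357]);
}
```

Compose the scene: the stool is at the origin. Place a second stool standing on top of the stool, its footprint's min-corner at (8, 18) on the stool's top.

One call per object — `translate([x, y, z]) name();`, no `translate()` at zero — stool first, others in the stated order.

stool();
translate([8, 18, 406]) stool_2();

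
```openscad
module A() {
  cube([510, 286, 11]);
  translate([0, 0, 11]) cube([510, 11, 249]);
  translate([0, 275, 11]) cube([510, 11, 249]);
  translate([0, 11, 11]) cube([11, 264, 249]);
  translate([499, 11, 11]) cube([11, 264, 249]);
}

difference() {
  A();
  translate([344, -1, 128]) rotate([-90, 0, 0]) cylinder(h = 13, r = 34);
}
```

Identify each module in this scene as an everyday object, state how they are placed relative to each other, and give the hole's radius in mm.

A is an open box. The open box has a circular hole through its front wall. The hole's radius is 34 mm.

The subtracted cylinder has r = 34 mm.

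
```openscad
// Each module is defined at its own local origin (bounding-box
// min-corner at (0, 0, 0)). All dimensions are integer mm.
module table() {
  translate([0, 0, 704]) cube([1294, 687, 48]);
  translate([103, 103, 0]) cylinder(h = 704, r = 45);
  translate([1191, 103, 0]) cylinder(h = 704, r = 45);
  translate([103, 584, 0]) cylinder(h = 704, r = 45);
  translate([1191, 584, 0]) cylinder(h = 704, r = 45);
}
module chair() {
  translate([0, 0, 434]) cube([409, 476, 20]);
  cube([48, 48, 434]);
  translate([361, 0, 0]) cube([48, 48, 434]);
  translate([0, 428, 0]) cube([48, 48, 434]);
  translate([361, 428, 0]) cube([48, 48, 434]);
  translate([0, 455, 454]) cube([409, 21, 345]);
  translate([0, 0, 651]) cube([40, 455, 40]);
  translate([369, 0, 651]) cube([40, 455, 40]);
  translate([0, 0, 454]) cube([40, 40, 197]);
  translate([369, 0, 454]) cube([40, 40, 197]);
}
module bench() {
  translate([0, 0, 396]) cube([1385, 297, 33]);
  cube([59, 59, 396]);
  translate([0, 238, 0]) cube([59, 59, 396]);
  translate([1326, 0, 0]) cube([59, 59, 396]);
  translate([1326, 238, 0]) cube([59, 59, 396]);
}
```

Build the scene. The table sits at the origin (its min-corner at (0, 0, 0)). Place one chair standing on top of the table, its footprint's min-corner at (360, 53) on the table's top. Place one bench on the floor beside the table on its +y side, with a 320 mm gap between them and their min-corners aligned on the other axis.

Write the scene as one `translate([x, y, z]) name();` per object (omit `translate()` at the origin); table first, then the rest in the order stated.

table();
translate([360, 53, 752]) chair();
translate([0, 1007, 0]) bench();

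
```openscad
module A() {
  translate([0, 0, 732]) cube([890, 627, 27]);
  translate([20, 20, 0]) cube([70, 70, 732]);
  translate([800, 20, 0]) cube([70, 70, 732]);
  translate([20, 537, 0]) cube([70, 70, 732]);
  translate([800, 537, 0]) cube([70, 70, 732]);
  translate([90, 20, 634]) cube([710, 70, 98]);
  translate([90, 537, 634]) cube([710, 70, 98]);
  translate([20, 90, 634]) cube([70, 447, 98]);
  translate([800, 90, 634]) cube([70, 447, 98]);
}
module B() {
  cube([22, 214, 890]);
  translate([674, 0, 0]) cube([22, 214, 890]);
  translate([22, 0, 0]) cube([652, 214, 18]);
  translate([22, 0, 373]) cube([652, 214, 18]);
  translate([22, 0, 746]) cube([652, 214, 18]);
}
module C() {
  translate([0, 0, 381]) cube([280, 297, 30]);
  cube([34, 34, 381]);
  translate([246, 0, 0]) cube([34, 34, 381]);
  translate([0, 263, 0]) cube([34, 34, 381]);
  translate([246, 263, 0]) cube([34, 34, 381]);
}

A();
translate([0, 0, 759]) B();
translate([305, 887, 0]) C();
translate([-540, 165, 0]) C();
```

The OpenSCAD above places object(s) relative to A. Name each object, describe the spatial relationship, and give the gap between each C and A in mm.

Each stool's nearest face is 260 mm from the table's bounding box.

A is a table. B is a bookshelf. C is a stool. The bookshelf is on top of the table. Two stools sit around the table at the +y, −x sides. The gap between each stool and the table is 260 mm.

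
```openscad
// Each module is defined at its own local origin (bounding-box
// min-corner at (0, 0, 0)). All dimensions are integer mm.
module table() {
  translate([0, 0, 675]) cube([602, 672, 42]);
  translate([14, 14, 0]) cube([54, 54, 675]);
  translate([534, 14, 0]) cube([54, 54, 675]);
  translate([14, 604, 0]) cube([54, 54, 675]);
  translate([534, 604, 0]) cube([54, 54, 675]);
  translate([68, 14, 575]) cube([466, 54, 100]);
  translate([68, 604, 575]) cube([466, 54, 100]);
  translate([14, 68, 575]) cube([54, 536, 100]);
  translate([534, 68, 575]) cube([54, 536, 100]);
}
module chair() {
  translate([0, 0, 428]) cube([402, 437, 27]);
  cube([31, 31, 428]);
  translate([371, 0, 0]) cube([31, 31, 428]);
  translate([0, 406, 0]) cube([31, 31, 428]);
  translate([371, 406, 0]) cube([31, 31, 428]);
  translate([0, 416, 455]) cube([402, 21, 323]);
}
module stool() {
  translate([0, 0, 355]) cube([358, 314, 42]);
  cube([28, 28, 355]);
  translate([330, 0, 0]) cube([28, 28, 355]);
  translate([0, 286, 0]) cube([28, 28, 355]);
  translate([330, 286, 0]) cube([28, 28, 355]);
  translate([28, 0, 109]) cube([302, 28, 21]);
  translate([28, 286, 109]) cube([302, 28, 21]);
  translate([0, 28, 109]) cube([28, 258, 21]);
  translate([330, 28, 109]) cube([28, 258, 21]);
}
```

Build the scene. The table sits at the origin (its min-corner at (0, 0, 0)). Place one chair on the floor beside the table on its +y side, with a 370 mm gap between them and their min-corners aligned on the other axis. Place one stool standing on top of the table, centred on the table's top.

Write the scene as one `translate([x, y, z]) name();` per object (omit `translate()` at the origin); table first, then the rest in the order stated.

table();
translate([0, 1042, 0]) chair();
translate([122, 179, 717]) stool();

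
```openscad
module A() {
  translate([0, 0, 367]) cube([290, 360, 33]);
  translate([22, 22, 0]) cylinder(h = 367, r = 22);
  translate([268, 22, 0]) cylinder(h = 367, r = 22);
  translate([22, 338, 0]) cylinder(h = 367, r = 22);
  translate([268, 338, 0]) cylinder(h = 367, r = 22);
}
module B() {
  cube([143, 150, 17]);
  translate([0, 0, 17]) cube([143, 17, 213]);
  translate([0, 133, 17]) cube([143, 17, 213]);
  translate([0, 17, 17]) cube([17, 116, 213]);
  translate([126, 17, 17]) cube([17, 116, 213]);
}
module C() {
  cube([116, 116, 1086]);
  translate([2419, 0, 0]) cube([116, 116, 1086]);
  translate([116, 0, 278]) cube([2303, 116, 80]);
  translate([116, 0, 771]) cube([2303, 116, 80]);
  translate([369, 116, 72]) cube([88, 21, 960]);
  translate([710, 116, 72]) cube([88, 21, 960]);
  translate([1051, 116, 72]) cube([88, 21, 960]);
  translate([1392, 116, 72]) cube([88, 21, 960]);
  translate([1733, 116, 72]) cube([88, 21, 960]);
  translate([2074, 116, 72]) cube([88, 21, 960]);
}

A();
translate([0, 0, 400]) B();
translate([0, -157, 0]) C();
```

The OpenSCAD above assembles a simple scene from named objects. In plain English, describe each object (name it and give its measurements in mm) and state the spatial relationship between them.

A is a simple wooden stool: a rectangular seat 290 mm (x) by 360 mm (y), 33 mm thick, top face at z = 400 mm, on four round legs, each 44 mm in diameter. The legs rest on z = 0, each leg's axis is inset half a diameter from the nearest pair of seat edges (so the leg's bounding box is flush with the corner).

B is an open-topped rectangular box: outside dimensions 143×150×230 mm, with a uniform wall and base thickness of 17 mm. The base is a full 143×150 slab on the floor; four walls sit on top of the base. The front and back walls (the −y and +y sides) span the full width; the two side walls fit between them.

C is a fence section. Two 116×116 mm posts, 1086 mm tall, stand on the floor with a clear span of 2303 mm between their inner faces. Two horizontal rails of 116×80 mm section span the gap between the posts with their undersides at z = 278 mm and z = 771 mm, flush with the posts' −y face. 6 pickets, each 88 mm wide, 21 mm thick and 960 mm tall, are fixed to the +y face of the rails with their bottoms at z = 72 mm, evenly spaced across the span with equal gaps (rounded down to the nearest mm) at the −x end and between each pair — any rounding remainder accumulates at the +x end.

The open box is on top of the stool. The fence section is on the floor beside the stool on its −y side.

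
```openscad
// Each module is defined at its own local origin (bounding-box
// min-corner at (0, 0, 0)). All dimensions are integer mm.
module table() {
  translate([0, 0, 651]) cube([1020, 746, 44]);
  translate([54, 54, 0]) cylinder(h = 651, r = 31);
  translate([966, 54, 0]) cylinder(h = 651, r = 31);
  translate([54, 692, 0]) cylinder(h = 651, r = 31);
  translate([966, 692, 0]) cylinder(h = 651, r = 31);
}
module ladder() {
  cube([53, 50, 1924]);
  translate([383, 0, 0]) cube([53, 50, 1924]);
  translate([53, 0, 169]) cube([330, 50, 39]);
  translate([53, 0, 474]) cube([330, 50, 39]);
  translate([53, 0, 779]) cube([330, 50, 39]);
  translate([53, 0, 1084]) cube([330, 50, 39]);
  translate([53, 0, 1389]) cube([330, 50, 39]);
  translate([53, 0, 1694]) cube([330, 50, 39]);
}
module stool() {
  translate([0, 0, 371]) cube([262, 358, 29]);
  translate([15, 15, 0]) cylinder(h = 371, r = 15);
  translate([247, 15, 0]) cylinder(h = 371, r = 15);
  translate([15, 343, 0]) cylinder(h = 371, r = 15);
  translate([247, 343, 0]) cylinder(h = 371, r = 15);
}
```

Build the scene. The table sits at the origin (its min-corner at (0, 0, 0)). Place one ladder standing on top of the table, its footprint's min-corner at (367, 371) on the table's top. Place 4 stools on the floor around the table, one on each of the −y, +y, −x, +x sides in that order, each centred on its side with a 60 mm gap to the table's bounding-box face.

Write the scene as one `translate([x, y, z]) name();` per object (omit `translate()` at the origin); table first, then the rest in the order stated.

table();
translate([367, 371, 695]) ladder();
translate([379, -418, 0]) stool();
translate([379, 806, 0]) stool();
translate([-322, 194, 0]) stool();
translate([1080, 194, 0]) stool();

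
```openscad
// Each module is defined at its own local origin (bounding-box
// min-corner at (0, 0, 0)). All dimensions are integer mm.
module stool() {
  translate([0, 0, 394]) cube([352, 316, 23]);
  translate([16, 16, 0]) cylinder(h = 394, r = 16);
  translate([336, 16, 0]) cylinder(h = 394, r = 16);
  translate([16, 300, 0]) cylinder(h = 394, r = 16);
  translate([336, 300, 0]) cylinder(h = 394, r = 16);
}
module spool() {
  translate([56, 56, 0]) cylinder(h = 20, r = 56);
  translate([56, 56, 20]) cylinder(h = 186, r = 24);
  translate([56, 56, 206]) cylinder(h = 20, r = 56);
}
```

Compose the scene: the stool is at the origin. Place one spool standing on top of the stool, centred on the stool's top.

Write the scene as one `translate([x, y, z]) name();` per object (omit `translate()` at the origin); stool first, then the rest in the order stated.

stool();
translate([120, 102, 417]) spool();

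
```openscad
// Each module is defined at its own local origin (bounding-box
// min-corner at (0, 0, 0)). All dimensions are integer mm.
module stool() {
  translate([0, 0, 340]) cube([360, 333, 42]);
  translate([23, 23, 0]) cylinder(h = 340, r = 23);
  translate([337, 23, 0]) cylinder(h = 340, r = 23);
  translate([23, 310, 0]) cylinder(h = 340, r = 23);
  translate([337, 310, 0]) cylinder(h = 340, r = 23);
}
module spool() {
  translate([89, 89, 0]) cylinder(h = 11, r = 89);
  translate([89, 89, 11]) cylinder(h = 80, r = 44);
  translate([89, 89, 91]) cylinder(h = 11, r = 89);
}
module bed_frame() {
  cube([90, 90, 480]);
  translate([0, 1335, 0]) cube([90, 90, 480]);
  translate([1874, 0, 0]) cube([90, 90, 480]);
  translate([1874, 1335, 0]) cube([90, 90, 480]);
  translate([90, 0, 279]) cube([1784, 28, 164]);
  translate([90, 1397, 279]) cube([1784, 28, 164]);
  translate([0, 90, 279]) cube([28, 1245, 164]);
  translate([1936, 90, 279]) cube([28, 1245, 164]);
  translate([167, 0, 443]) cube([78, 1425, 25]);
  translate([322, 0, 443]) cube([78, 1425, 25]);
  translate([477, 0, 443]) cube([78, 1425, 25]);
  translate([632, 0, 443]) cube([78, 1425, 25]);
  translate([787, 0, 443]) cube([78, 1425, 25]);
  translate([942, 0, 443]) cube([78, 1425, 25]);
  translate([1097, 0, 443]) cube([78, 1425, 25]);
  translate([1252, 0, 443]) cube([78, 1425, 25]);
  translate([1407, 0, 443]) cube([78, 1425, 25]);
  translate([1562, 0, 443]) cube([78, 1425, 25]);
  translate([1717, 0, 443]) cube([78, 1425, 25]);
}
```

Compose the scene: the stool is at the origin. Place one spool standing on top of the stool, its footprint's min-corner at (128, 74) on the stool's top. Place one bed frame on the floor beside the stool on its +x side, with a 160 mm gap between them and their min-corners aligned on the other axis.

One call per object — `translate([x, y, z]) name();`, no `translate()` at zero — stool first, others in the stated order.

stool();
translate([128, 74, 382]) spool();
translate([520, 0, 0]) bed_frame();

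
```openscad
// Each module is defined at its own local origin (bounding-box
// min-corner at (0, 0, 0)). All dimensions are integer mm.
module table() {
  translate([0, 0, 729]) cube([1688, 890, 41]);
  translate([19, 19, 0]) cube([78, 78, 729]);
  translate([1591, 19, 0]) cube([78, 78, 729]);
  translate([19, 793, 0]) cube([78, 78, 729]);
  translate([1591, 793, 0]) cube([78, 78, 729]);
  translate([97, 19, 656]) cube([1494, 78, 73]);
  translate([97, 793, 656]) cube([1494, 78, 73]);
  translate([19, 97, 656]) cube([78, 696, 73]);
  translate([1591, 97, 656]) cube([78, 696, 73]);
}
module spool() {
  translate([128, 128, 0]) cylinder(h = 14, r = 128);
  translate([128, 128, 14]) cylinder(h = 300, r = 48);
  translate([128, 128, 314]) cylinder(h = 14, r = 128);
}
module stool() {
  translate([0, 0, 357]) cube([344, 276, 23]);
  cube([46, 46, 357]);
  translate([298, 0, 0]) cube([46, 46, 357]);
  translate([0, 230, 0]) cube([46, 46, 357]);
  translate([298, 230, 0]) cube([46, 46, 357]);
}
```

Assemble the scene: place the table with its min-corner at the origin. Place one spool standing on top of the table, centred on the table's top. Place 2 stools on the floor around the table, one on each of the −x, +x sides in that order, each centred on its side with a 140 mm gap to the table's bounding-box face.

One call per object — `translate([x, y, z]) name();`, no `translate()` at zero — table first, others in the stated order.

table();
translate([716, 317, 770]) spool();
translate([-484, 307, 0]) stool();
translate([1828, 307, 0]) stool();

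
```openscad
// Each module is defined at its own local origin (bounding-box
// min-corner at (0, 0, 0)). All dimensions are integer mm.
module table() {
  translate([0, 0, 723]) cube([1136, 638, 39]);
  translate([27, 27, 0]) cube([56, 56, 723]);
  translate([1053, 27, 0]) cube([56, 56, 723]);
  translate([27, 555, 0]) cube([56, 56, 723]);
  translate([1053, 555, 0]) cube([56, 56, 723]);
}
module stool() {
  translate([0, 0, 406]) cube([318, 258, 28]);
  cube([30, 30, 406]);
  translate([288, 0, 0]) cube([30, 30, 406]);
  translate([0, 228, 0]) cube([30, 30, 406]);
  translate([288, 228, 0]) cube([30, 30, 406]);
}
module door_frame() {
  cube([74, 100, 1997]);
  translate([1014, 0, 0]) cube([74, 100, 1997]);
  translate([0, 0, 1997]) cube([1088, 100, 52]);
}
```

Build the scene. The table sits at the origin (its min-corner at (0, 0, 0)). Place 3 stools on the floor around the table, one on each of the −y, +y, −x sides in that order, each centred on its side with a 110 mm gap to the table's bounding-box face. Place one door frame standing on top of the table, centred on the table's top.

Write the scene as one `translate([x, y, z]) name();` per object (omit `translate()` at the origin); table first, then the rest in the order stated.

table();
translate([409, -368, 0]) stool();
translate([409, 748, 0]) stool();
translate([-428, 190, 0]) stool();
translate([24, 269, 762]) door_frame();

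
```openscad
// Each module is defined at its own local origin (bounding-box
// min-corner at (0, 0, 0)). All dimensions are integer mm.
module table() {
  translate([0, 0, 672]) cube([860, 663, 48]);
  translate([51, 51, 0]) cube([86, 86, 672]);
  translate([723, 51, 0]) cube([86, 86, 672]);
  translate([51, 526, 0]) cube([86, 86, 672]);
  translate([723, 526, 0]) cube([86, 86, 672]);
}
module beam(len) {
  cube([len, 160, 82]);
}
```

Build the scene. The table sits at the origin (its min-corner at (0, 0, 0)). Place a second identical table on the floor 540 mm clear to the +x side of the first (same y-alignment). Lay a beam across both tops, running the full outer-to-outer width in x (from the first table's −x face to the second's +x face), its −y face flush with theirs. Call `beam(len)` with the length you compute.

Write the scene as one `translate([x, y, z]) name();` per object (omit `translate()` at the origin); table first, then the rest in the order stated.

table();
translate([1400, 0, 0]) table();
translate([0, 0, 720]) beam(2260);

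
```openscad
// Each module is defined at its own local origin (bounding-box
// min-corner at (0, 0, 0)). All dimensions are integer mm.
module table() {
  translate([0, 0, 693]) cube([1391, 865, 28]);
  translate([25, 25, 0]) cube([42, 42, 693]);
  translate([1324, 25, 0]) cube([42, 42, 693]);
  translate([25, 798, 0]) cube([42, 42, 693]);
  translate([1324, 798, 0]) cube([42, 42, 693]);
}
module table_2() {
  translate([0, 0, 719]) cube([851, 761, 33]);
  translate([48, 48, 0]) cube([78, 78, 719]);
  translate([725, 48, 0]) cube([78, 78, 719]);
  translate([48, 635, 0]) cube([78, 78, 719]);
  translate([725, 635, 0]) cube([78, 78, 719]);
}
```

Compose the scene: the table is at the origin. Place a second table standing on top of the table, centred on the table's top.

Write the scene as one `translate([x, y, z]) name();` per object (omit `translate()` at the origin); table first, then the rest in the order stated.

table();
translate([270, 52, 721]) table_2();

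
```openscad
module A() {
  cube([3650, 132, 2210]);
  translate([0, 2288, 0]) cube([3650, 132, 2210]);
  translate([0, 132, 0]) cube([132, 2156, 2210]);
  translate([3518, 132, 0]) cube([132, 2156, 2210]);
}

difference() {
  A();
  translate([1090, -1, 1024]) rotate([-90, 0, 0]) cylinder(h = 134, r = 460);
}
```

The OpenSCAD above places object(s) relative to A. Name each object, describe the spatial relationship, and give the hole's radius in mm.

A is a house frame. The house frame has a circular hole through its front wall. The hole's radius is 460 mm.

The subtracted cylinder has r = 460 mm.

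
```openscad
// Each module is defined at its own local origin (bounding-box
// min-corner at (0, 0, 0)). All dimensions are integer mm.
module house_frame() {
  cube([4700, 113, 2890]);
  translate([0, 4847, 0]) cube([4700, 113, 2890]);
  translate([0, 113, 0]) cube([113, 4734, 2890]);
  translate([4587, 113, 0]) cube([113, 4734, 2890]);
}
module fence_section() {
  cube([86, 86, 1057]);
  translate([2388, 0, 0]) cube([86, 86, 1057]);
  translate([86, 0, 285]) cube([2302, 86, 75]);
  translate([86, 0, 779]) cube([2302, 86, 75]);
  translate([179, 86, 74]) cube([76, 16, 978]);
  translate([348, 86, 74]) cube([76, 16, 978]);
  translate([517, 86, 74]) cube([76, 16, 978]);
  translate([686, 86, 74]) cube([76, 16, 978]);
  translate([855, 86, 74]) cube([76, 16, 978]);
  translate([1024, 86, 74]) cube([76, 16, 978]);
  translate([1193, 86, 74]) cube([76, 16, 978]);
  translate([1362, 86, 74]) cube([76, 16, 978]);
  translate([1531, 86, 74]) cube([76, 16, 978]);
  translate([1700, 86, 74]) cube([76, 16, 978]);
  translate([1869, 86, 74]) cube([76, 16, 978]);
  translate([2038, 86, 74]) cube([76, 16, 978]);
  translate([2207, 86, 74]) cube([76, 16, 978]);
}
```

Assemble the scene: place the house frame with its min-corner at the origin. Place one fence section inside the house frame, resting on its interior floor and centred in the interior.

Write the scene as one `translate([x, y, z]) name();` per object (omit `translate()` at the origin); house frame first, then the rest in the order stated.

house_frame();
translate([1113, 2429, 0]) fence_section();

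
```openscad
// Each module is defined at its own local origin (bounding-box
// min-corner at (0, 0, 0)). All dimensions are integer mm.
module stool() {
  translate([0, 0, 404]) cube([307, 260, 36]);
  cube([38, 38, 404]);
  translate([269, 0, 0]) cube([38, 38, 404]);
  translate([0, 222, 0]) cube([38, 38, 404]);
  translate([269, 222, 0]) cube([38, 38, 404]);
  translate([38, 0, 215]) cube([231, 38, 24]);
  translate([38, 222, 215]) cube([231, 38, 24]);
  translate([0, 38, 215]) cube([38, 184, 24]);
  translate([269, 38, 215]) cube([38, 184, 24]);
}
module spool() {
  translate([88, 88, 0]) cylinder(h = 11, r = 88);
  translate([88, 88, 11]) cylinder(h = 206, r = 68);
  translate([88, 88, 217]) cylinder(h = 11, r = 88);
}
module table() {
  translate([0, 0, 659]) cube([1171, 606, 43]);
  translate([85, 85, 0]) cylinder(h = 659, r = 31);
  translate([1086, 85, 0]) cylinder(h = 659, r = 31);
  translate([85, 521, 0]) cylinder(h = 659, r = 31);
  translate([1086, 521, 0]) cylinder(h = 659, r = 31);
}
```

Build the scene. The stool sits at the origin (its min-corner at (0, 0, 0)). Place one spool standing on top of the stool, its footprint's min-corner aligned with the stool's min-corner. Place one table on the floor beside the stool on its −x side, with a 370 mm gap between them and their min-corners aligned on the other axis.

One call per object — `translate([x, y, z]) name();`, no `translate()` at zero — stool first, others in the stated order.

stool();
translate([0, 0, 440]) spool();
translate([-1541, 0, 0]) table();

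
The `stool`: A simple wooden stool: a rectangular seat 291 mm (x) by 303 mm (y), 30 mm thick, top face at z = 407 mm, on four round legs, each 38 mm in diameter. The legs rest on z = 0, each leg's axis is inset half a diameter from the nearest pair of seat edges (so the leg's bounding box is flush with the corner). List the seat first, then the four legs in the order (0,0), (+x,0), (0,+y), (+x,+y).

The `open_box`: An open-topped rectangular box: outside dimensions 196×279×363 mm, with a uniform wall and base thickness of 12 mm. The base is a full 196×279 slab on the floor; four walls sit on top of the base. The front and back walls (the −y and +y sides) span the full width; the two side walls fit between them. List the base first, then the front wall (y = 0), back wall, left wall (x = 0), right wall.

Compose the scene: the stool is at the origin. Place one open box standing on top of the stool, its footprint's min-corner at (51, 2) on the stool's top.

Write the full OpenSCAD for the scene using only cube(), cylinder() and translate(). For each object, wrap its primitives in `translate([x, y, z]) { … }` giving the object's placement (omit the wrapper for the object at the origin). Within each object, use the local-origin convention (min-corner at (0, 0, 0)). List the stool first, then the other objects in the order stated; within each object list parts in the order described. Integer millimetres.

translate([0, 0, 377]) cube([291, 303, 30]);
translate([19, 19, 0]) cylinder(h = 377, r = 19);
translate([272, 19, 0]) cylinder(h = 377, r = 19);
translate([19, 284, 0]) cylinder(h = 377, r = 19);
translate([272, 284, 0]) cylinder(h = 377, r = 19);
translate([51, 2, 407]) {
  cube([196, 279, 12]);
  translate([0, 0, 12]) cube([196, 12, 351]);
  translate([0, 267, 12]) cube([196, 12, 351]);
  translate([0, 12, 12]) cube([12, 255, 351]);
  translate([184, 12, 12]) cube([12, 255, 351]);
}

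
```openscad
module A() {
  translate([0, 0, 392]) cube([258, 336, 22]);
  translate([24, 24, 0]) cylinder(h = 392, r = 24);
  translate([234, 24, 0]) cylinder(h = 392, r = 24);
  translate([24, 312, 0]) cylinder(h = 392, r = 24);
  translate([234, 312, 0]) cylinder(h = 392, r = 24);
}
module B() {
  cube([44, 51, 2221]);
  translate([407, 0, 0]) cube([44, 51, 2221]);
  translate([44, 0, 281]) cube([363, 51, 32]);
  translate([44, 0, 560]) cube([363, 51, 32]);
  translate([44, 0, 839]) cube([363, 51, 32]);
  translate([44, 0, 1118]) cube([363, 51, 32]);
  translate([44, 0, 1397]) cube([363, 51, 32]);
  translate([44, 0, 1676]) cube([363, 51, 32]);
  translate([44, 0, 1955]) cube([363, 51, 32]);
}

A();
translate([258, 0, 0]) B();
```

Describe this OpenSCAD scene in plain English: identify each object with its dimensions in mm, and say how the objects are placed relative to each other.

A is a four-legged stool. The seat is 258×336 mm, 22 mm thick, top at z = 414 mm. It stands on four round legs, each 48 mm in diameter, from z = 0 to the seat underside, each leg's axis is inset half a diameter from the nearest pair of seat edges (so the leg's bounding box is flush with the corner).

B is a wooden ladder with two side rails of 44×51 mm section and 2221 mm height, set 451 mm apart overall. Between them run 7 rectangular rungs (51 mm deep, 32 mm thick), front faces flush with the rails' −y face. The bottom of the first rung is 281 mm above the floor and each subsequent rung is 279 mm higher than the one below.

The ladder is against the stool's +x side, with their −y faces flush.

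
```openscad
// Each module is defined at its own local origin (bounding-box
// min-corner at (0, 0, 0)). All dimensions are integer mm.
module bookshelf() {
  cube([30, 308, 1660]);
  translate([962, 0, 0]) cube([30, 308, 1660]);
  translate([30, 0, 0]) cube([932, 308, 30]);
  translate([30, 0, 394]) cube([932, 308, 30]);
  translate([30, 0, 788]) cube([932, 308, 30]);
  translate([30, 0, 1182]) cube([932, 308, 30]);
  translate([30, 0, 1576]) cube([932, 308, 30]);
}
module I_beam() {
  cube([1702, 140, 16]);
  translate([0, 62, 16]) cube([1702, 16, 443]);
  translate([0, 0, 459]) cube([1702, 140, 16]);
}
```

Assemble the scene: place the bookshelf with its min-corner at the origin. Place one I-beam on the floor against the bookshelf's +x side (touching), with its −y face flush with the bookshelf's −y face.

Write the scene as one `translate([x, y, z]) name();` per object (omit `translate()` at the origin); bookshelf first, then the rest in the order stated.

bookshelf();
translate([992, 0, 0]) I_beam();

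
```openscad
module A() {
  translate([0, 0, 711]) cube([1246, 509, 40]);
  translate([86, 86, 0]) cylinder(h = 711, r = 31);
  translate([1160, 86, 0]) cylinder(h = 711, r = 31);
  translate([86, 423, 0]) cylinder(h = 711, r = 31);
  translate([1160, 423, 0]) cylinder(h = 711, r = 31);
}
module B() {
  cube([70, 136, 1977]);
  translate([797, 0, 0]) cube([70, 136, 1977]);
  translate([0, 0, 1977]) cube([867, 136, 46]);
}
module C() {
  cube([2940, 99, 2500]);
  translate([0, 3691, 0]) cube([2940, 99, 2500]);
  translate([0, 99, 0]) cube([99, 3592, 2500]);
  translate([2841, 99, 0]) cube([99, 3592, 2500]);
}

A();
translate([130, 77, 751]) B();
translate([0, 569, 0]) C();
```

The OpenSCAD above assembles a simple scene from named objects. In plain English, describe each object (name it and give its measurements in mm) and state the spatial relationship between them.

A is a table: top 1246 mm (x) × 509 mm (y), 40 mm thick, upper face at z = 751 mm, on four round legs of 62 mm diameter, each leg's bounding box inset 55 mm from the nearest pair of top edges, running from z = 0 to the bottom of the top.

B is a door frame. The clear opening is 727 mm wide and 1977 mm high. Two 70 mm wide jambs, 136 mm deep, stand either side of the opening from the floor to the top of the opening. A 46 mm thick head sits across the top of both jambs, spanning the full outside width of the frame.

C is the wall frame of a small rectangular building: four walls, each 2500 mm tall and 99 mm thick, enclosing a footprint 2940 mm (x) by 3790 mm (y) outside-to-outside, with no floor or roof. The front and back walls (the −y and +y sides) span the full width; the two side walls fit between them.

The door frame is on top of the table. The house frame is on the floor beside the table on its +y side.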